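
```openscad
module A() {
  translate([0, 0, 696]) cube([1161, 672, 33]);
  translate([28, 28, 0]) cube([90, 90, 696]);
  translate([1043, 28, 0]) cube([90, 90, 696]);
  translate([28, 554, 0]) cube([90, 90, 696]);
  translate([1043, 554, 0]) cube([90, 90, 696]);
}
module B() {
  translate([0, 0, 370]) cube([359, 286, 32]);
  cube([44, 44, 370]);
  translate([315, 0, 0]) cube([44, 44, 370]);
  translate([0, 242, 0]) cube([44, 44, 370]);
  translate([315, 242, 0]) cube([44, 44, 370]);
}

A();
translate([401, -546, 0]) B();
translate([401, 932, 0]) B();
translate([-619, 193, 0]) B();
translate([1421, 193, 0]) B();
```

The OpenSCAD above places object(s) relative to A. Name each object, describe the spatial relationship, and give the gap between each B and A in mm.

A is a table. B is a stool. Four stools sit around the table at the −y, +y, −x, +x sides. The gap between each stool and the table is 260 mm.

Each stool's nearest face is 260 mm from the table's bounding box.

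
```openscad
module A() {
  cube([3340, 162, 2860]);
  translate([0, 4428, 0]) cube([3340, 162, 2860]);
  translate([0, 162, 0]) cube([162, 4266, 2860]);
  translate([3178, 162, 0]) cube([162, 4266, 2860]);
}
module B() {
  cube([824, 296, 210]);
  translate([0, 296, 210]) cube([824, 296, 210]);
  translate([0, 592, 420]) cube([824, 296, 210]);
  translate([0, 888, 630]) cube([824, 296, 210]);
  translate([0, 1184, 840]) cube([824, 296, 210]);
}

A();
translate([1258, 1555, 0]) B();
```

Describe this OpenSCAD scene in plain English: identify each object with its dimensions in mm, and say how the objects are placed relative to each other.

A is a box-shaped house frame (walls only): outside footprint 3340×4590 mm, wall height 2860 mm, wall thickness 162 mm. The two y-facing walls run the full x-width; the two x-facing walls fit between the inner faces of the y-facing walls.

B is a straight staircase of 5 solid steps. Each step is 824 mm wide (x), 296 mm deep (y, the going) and 210 mm tall (the rise). The first step rests on the floor; each subsequent step sits one going further in +y and one rise higher in +z, directly behind and above the previous step with no overlap.

The staircase sits inside the house frame, centred.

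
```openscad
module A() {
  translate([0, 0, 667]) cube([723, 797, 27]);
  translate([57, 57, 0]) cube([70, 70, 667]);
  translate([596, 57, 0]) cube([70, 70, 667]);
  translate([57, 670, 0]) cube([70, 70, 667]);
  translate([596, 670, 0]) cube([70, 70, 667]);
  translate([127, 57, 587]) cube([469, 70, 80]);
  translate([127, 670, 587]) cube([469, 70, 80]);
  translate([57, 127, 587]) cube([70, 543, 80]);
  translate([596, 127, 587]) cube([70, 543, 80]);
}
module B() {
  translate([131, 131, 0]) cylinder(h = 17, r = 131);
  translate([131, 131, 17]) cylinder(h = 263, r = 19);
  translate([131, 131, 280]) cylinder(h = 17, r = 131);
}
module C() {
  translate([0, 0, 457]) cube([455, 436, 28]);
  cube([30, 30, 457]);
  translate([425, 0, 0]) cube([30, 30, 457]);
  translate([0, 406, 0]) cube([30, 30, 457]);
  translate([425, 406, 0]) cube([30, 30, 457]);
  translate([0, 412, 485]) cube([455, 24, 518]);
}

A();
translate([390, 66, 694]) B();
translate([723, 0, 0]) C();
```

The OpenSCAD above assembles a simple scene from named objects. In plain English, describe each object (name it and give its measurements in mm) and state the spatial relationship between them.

A is a table: top 723 mm (x) × 797 mm (y), 27 mm thick, upper face at z = 694 mm, on four 70×70 mm square legs, each inset 57 mm from the nearest pair of top edges, running from z = 0 to the bottom of the top. Four apron rails, 70 mm thick and 80 mm tall, run between adjacent legs with their top edges flush with the underside of the top and their outer faces flush with the legs' outer faces.

B is a spool: two coaxial disc flanges of radius 131 mm and thickness 17 mm, joined by a core cylinder of radius 19 mm and height 263 mm. The lower flange rests on z = 0 and the three cylinders share a vertical axis.

C is a chair. The seat is a 455×436×28 mm slab with its top at z = 485 mm, on four 30×30 mm corner legs (flush with the seat edges, standing on z = 0). A flat backrest 24 mm thick, 518 mm tall, spans the full seat width and rises from the seat top along its +y edge, rear face flush with the rear of the seat.

The spool is on top of the table. The chair is against the table's +x side, with their −y faces flush.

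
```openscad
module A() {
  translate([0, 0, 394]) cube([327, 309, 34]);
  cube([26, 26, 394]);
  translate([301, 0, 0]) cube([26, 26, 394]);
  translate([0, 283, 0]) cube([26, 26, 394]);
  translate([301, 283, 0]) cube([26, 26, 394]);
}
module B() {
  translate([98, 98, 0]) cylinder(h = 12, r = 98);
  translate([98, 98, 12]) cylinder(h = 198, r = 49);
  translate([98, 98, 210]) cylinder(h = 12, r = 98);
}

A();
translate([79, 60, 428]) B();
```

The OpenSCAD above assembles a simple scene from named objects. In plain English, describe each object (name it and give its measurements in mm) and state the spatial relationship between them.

A is a simple wooden stool: a rectangular seat 327 mm (x) by 309 mm (y), 34 mm thick, top face at z = 428 mm, on four square legs, each 26×26 mm in cross-section. The legs rest on z = 0, each flush with a corner of the seat.

B is a spool: two coaxial disc flanges of radius 98 mm and thickness 12 mm, joined by a core cylinder of radius 49 mm and height 198 mm. The lower flange rests on z = 0 and the three cylinders share a vertical axis.

The spool is on top of the stool.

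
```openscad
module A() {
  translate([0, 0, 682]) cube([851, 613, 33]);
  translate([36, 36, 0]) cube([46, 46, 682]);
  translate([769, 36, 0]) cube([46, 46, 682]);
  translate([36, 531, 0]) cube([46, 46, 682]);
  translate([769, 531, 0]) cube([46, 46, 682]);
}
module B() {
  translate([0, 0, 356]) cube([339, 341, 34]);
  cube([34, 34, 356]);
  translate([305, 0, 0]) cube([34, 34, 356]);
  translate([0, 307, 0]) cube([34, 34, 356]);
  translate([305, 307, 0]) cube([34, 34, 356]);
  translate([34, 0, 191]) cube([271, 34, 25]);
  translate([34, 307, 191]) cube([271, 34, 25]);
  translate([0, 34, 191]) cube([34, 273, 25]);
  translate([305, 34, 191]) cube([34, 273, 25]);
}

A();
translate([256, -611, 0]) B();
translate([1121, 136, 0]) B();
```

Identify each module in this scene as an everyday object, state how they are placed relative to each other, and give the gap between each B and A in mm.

Each stool's nearest face is 270 mm from the table's bounding box.

A is a table. B is a stool. Two stools sit around the table at the −y, +x sides. The gap between each stool and the table is 270 mm.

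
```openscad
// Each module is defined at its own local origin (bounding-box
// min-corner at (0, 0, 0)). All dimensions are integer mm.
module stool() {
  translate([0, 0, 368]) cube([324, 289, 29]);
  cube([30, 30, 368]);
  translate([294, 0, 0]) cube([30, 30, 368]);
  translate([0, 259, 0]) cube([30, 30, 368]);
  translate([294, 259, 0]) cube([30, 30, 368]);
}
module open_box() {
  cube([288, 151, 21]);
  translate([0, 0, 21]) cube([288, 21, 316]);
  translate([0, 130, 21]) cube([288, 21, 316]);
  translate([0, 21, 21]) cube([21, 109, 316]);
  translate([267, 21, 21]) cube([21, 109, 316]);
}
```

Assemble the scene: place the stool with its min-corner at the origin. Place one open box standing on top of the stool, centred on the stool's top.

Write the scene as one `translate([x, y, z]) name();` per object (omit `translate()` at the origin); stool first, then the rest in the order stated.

stool();
translate([18, 69, 397]) open_box();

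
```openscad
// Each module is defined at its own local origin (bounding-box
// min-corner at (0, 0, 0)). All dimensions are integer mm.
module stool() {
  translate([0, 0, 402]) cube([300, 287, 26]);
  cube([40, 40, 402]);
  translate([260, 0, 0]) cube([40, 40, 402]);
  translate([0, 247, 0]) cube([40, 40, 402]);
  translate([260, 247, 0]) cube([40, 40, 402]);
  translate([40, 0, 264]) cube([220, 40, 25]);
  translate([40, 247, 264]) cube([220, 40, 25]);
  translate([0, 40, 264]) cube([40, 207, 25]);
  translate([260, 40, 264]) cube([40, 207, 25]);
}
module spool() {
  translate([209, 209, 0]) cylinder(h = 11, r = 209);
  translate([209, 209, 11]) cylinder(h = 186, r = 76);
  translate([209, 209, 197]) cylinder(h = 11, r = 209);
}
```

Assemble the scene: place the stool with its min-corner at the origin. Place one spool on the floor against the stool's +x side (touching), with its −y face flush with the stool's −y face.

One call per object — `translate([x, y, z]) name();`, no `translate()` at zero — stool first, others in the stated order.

stool();
translate([300, 0, 0]) spool();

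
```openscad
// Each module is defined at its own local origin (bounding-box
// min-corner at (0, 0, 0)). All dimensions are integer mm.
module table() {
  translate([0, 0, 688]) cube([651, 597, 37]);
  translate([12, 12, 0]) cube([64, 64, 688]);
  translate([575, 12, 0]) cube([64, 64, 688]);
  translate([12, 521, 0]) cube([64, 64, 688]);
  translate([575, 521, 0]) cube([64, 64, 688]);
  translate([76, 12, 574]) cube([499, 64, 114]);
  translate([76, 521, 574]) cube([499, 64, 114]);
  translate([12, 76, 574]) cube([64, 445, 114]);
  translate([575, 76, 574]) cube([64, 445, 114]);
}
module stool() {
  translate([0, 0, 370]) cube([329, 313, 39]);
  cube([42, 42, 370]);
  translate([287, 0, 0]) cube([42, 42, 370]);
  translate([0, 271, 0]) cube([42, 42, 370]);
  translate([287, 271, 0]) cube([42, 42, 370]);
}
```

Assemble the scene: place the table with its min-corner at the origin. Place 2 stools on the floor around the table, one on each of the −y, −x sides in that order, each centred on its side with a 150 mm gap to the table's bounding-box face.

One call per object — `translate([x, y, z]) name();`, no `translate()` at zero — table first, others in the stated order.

table();
translate([161, -463, 0]) stool();
translate([-479, 142, 0]) stool();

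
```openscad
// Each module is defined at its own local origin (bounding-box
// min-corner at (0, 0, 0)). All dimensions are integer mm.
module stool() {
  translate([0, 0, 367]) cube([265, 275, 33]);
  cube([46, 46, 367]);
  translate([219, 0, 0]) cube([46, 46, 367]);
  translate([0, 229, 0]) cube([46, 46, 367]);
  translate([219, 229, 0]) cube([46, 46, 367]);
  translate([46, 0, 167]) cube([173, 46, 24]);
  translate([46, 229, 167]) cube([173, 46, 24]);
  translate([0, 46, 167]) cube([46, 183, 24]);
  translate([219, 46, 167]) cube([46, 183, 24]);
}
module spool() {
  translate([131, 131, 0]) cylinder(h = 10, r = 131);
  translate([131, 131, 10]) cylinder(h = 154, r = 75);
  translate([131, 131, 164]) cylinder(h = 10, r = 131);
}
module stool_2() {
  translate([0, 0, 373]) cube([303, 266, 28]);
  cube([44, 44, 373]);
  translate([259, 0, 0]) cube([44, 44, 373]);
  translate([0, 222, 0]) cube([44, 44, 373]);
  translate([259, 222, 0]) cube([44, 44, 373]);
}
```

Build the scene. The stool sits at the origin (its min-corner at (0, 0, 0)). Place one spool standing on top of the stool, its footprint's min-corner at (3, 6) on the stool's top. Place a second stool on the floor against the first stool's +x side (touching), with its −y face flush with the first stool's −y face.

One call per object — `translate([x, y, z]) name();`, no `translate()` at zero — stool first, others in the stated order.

stool();
translate([3, 6, 400]) spool();
translate([265, 0, 0]) stool_2();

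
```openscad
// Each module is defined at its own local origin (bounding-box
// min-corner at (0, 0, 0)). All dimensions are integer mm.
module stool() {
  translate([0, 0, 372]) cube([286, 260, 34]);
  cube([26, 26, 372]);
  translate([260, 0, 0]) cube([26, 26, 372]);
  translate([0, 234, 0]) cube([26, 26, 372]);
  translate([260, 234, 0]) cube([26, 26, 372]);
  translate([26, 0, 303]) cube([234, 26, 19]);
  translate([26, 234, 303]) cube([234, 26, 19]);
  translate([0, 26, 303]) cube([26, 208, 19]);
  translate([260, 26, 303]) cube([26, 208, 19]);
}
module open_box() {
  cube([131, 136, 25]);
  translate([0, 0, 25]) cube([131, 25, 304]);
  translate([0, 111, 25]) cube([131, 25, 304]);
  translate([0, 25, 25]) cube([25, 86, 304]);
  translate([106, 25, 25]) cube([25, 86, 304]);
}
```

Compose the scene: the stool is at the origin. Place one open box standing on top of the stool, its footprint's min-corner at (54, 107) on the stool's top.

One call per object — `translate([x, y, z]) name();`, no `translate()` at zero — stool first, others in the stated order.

stool();
translate([54, 107, 406]) open_box();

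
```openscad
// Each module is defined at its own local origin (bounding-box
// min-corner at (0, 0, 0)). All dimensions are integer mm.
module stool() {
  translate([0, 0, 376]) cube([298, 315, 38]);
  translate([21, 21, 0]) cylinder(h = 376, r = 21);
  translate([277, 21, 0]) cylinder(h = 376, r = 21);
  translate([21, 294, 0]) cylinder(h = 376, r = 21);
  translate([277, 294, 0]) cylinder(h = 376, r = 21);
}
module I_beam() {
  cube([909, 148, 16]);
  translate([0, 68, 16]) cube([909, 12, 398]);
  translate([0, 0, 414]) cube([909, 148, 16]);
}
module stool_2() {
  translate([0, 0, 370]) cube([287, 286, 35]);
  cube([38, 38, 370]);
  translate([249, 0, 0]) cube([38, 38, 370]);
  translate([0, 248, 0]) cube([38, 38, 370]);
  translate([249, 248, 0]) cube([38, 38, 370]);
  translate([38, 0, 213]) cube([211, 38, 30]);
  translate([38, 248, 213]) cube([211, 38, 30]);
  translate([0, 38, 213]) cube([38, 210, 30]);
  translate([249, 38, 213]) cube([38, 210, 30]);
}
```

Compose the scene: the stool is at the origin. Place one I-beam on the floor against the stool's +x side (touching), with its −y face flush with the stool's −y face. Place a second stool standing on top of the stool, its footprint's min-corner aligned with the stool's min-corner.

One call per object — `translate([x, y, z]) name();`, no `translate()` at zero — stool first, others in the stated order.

stool();
translate([298, 0, 0]) I_beam();
translate([0, 0, 414]) stool_2();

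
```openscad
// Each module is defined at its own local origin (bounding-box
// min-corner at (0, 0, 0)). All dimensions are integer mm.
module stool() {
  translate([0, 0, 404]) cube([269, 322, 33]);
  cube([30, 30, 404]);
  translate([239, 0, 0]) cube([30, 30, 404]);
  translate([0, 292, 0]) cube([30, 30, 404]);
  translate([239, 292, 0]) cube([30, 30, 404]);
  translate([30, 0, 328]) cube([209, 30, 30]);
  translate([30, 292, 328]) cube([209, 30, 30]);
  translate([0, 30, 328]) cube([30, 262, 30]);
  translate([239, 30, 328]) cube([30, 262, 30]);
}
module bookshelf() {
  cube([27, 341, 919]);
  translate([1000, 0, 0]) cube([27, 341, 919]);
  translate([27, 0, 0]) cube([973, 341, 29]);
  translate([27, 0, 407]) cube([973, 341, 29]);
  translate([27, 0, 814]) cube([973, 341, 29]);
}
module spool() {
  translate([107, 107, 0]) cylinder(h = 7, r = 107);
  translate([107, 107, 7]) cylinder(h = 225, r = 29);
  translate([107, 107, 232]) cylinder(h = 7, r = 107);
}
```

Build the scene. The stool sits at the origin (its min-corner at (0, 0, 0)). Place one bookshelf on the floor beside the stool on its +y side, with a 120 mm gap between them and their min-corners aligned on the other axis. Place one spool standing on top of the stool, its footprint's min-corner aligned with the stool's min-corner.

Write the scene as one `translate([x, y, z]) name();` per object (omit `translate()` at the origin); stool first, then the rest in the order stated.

stool();
translate([0, 442, 0]) bookshelf();
translate([0, 0, 437]) spool();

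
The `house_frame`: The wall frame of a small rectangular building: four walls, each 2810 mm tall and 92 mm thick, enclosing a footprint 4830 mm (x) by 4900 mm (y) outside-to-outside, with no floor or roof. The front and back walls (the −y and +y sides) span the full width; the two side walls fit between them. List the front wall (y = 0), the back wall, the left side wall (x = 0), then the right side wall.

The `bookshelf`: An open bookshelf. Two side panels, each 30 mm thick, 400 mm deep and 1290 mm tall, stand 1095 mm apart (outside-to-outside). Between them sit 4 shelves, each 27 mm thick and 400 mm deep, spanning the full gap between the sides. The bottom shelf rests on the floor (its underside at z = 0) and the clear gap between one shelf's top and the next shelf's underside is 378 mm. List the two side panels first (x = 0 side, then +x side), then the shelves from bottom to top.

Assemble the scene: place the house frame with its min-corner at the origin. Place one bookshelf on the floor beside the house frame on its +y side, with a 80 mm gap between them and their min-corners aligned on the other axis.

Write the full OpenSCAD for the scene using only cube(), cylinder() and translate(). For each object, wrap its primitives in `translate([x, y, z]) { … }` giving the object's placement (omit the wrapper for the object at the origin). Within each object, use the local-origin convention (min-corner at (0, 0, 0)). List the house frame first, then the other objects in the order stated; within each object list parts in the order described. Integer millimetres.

cube([4830, 92, 2810]);
translate([0, 4808, 0]) cube([4830, 92, 2810]);
translate([0, 92, 0]) cube([92, 4716, 2810]);
translate([4738, 92, 0]) cube([92, 4716, 2810]);
translate([0, 4980, 0]) {
  cube([30, 400, 1290]);
  translate([1065, 0, 0]) cube([30, 400, 1290]);
  translate([30, 0, 0]) cube([1035, 400, 27]);
  translate([30, 0, 405]) cube([1035, 400, 27]);
  translate([30, 0, 810]) cube([1035, 400, 27]);
  translate([30, 0, 1215]) cube([1035, 400, 27]);
}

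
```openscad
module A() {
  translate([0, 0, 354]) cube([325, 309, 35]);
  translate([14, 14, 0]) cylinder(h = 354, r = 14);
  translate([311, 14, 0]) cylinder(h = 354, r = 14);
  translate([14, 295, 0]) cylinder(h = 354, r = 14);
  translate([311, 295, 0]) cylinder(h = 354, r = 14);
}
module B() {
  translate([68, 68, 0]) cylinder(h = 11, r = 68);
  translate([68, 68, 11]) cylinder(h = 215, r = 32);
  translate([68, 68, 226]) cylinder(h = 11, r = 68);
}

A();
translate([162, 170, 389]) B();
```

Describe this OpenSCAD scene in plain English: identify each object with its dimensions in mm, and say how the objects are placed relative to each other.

A is a four-legged stool. The seat is 325×309 mm, 35 mm thick, top at z = 389 mm. It stands on four round legs, each 28 mm in diameter, from z = 0 to the seat underside, each leg's axis is inset half a diameter from the nearest pair of seat edges (so the leg's bounding box is flush with the corner).

B is a spool: two coaxial disc flanges of radius 68 mm and thickness 11 mm, joined by a core cylinder of radius 32 mm and height 215 mm. The lower flange rests on z = 0 and the three cylinders share a vertical axis.

The spool is on top of the stool.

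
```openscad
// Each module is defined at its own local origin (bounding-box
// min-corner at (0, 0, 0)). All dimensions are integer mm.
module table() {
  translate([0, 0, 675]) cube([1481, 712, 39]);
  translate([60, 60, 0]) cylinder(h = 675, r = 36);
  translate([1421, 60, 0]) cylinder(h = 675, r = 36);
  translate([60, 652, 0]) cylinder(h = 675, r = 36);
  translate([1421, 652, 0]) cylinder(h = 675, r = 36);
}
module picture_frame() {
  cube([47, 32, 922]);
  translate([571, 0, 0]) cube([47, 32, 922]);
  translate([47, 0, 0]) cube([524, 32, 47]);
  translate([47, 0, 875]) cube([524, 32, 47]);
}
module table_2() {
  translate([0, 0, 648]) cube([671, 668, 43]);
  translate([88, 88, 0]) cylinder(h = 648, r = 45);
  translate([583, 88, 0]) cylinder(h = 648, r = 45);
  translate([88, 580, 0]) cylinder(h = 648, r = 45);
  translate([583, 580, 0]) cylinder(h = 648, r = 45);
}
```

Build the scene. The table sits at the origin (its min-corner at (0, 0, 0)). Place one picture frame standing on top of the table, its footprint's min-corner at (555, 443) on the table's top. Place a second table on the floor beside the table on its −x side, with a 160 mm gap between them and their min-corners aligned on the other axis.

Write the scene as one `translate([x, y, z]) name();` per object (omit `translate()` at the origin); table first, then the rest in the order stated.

table();
translate([555, 443, 714]) picture_frame();
translate([-831, 0, 0]) table_2();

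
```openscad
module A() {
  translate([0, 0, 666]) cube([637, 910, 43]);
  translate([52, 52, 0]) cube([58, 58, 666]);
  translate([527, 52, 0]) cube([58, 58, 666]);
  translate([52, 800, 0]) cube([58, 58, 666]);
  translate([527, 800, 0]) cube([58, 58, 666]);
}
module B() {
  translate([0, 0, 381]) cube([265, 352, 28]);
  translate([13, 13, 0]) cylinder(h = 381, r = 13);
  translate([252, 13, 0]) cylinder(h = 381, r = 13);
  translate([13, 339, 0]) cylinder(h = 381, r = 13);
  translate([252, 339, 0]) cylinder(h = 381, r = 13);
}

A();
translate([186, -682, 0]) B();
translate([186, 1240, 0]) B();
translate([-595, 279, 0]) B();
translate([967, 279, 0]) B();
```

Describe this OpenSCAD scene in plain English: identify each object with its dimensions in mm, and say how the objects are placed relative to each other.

A is a table: top 637 mm (x) × 910 mm (y), 43 mm thick, upper face at z = 709 mm, on four 58×58 mm square legs, each inset 52 mm from the nearest pair of top edges, running from z = 0 to the bottom of the top.

B is a four-legged stool. The seat is a 265×352×28 mm slab whose top surface is at z = 409 mm; four round legs, each 26 mm in diameter, run from the floor (z = 0) to the underside of the seat, each leg's axis is inset half a diameter from the nearest pair of seat edges (so the leg's bounding box is flush with the corner).

Four stools sit around the table at the −y, +y, −x, +x sides.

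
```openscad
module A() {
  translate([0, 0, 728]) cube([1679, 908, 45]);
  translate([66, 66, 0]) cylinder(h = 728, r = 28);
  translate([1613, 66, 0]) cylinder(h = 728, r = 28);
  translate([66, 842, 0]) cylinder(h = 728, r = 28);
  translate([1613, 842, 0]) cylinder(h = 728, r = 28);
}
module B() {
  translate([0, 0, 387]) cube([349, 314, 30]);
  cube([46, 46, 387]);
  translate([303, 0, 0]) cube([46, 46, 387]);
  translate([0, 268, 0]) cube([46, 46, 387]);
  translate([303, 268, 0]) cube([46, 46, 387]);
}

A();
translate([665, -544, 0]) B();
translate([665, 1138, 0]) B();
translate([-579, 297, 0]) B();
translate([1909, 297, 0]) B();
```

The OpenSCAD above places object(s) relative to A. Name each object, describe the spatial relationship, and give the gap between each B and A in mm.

Each stool's nearest face is 230 mm from the table's bounding box.

A is a table. B is a stool. Four stools sit around the table at the −y, +y, −x, +x sides. The gap between each stool and the table is 230 mm.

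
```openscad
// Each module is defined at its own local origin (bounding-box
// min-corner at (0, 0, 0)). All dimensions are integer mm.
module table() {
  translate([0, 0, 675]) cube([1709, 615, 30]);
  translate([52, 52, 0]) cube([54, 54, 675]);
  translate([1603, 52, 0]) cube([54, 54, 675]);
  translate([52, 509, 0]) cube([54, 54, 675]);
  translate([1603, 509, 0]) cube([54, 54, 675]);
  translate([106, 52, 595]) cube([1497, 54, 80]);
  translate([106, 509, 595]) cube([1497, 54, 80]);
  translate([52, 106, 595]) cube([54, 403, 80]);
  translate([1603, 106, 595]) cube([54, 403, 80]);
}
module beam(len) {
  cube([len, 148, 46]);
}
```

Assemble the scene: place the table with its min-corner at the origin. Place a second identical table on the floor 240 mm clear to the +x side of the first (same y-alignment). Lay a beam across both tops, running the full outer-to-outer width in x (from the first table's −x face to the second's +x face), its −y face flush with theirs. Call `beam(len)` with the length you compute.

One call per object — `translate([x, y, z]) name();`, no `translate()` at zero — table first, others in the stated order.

table();
translate([1949, 0, 0]) table();
translate([0, 0, 705]) beam(3658);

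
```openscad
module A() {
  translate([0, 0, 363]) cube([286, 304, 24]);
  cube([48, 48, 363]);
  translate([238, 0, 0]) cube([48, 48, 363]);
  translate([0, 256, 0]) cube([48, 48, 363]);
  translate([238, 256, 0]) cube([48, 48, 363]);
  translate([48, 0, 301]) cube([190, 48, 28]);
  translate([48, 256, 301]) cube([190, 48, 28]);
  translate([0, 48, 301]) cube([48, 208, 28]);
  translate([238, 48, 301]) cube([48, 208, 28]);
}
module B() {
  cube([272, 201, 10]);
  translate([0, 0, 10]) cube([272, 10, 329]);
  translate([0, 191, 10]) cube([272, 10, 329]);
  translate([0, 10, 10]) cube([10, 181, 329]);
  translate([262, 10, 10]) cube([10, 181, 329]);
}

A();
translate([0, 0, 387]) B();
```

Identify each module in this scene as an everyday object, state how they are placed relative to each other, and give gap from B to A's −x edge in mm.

The open box's min-x is at 0; the stool's min-x is 0; gap = 0 mm.

A is a stool. B is an open box. The open box is on top of the stool. The gap from the open box to the stool's −x edge is 0 mm.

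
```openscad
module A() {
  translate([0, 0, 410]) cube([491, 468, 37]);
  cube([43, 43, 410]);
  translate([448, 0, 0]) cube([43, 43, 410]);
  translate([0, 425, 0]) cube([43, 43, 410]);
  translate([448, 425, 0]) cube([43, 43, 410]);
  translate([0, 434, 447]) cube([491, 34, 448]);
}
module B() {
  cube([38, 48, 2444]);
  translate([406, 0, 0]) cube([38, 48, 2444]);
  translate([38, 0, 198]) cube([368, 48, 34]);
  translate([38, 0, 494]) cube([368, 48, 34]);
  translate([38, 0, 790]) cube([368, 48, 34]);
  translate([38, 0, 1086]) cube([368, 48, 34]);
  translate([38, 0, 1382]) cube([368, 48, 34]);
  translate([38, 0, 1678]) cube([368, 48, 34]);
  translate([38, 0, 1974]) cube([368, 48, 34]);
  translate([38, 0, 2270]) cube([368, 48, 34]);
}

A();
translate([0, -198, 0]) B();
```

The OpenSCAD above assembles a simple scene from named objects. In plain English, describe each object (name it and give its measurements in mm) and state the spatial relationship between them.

A is a chair. The seat is a 491×468×37 mm slab with its top at z = 447 mm, on four 43×43 mm corner legs (flush with the seat edges, standing on z = 0). A flat backrest 34 mm thick, 448 mm tall, spans the full seat width and rises from the seat top along its +y edge, rear face flush with the rear of the seat.

B is a straight ladder. Two 38×48 mm vertical rails, 2444 mm tall, stand 444 mm apart (outside-to-outside) with their front faces coplanar on the −y side. 8 rungs, each 48 mm deep and 34 mm tall, span between the inner faces of the rails, front faces flush with the rails. The lowest rung's underside is at z = 198 mm and rungs are spaced 296 mm apart (underside to underside).

The ladder is on the floor beside the chair on its −y side.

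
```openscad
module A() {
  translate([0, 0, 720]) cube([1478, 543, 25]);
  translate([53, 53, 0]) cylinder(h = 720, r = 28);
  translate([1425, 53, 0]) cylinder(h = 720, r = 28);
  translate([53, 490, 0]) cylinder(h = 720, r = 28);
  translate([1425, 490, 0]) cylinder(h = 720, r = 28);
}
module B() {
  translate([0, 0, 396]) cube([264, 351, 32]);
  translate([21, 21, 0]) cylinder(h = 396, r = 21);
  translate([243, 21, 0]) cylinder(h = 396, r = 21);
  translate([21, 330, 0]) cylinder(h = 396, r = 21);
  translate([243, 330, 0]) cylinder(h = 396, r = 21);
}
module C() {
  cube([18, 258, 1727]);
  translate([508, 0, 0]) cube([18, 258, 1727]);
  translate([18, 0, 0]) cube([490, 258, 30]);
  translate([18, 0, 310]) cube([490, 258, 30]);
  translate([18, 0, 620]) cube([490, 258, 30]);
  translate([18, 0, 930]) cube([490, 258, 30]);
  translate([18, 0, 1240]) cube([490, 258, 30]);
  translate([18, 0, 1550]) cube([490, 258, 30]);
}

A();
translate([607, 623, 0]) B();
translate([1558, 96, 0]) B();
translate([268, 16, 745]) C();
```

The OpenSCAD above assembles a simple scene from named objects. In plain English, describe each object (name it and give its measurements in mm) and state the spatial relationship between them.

A is a table: top 1478 mm (x) × 543 mm (y), 25 mm thick, upper face at z = 745 mm, on four round legs of 56 mm diameter, each leg's bounding box inset 25 mm from the nearest pair of top edges, running from z = 0 to the bottom of the top.

B is a four-legged stool. The seat is a 264×351×32 mm slab whose top surface is at z = 428 mm; four round legs, each 42 mm in diameter, run from the floor (z = 0) to the underside of the seat, each leg's axis is inset half a diameter from the nearest pair of seat edges (so the leg's bounding box is flush with the corner).

C is an open bookshelf. Two side panels, each 18 mm thick, 258 mm deep and 1727 mm tall, stand 526 mm apart (outside-to-outside). Between them sit 6 shelves, each 30 mm thick and 258 mm deep, spanning the full gap between the sides. The bottom shelf rests on the floor (its underside at z = 0) and the clear gap between one shelf's top and the next shelf's underside is 280 mm.

Two stools sit around the table at the +y, +x sides. The bookshelf is on top of the table.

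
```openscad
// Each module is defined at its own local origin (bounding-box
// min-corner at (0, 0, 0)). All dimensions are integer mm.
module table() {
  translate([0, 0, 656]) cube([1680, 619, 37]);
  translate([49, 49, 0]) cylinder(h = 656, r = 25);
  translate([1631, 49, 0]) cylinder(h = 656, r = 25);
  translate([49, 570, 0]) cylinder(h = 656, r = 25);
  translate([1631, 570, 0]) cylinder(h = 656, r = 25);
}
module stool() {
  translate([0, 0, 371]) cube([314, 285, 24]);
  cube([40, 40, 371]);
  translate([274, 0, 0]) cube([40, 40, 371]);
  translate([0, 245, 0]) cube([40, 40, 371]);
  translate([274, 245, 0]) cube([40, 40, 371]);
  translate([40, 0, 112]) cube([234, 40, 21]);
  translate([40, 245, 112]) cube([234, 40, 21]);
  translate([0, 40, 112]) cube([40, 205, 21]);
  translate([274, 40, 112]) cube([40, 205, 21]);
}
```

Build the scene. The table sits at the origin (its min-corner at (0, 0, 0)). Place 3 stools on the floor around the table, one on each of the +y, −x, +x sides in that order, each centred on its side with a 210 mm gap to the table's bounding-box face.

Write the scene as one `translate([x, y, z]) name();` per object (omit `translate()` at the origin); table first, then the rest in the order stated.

table();
translate([683, 829, 0]) stool();
translate([-524, 167, 0]) stool();
translate([1890, 167, 0]) stool();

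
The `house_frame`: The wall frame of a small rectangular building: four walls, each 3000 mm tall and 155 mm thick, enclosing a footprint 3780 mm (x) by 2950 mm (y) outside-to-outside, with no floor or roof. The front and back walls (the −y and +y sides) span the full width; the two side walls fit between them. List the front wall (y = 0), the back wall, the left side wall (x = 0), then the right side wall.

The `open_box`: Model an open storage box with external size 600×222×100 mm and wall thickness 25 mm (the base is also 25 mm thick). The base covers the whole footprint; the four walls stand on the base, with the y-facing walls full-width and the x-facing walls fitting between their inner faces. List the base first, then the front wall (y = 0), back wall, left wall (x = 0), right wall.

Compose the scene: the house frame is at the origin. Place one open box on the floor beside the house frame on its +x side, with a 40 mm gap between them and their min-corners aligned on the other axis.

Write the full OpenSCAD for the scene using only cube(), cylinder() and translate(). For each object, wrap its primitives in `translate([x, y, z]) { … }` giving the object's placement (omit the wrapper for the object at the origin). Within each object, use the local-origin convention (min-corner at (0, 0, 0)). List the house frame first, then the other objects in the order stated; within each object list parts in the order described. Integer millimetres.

cube([3780, 155, 3000]);
translate([0, 2795, 0]) cube([3780, 155, 3000]);
translate([0, 155, 0]) cube([155, 2640, 3000]);
translate([3625, 155, 0]) cube([155, 2640, 3000]);
translate([3820, 0, 0]) {
  cube([600, 222, 25]);
  translate([0, 0, 25]) cube([600, 25, 75]);
  translate([0, 197, 25]) cube([600, 25, 75]);
  translate([0, 25, 25]) cube([25, 172, 75]);
  translate([575, 25, 25]) cube([25, 172, 75]);
}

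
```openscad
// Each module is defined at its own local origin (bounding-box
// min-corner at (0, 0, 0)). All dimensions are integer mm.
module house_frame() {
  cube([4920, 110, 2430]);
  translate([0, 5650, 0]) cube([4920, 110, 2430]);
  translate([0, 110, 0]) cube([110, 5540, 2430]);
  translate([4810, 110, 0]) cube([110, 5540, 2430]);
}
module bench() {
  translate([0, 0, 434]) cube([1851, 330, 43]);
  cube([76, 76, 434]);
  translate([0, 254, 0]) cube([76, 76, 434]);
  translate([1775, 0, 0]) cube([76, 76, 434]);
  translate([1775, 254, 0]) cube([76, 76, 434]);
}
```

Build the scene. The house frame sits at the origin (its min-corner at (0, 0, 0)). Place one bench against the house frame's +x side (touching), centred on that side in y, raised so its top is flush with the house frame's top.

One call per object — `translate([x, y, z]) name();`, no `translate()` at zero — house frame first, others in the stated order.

house_frame();
translate([4920, 2715, 1953]) bench();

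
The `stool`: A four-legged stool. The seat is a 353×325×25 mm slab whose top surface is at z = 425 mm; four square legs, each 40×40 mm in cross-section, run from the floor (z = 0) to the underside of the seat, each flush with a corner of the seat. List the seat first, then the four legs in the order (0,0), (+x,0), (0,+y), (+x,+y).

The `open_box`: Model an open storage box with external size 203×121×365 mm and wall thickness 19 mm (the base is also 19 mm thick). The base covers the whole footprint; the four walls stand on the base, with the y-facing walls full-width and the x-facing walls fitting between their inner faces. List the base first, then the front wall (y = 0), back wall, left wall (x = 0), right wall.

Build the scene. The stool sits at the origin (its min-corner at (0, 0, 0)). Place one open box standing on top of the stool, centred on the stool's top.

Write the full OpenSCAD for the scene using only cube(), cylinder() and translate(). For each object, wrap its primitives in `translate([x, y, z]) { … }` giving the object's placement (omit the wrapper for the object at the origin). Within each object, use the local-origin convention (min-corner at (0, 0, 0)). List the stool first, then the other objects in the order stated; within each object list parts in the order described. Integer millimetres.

translate([0, 0, 400]) cube([353, 325, 25]);
cube([40, 40, 400]);
translate([313, 0, 0]) cube([40, 40, 400]);
translate([0, 285, 0]) cube([40, 40, 400]);
translate([313, 285, 0]) cube([40, 40, 400]);
translate([75, 102, 425]) {
  cube([203, 121, 19]);
  translate([0, 0, 19]) cube([203, 19, 346]);
  translate([0, 102, 19]) cube([203, 19, 346]);
  translate([0, 19, 19]) cube([19, 83, 346]);
  translate([184, 19, 19]) cube([19, 83, 346]);
}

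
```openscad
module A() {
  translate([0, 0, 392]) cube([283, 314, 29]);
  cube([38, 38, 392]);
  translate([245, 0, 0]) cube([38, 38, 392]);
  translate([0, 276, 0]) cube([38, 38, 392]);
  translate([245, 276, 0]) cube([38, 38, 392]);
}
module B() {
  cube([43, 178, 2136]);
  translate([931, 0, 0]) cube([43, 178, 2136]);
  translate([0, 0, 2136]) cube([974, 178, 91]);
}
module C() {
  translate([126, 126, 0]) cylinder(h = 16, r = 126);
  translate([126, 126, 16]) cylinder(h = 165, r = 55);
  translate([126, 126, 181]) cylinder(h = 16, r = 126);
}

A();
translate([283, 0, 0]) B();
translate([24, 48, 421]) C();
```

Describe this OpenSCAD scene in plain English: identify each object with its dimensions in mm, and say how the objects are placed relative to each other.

A is a four-legged stool. The seat is 283×314 mm, 29 mm thick, top at z = 421 mm. It stands on four square legs, each 38×38 mm in cross-section, from z = 0 to the seat underside, each flush with a corner of the seat.

B is a door frame. The clear opening is 888 mm wide and 2136 mm high. Two 43 mm wide jambs, 178 mm deep, stand either side of the opening from the floor to the top of the opening. A 91 mm thick head sits across the top of both jambs, spanning the full outside width of the frame.

C is a spool: two coaxial disc flanges of radius 126 mm and thickness 16 mm, joined by a core cylinder of radius 55 mm and height 165 mm. The lower flange rests on z = 0 and the three cylinders share a vertical axis.

The door frame is against the stool's +x side, with their −y faces flush. The spool is on top of the stool.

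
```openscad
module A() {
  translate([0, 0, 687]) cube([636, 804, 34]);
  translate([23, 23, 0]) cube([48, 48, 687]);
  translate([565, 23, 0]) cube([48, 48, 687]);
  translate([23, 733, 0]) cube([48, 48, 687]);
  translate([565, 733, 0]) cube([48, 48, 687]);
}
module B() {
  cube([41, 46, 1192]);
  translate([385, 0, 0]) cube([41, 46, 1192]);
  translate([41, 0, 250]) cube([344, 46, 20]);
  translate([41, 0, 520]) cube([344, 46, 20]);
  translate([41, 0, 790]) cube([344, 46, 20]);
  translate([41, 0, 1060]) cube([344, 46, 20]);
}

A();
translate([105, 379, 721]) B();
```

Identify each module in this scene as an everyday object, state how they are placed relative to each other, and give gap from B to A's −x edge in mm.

The ladder's min-x is at 105; the table's min-x is 0; gap = 105 mm.

A is a table. B is a ladder. The ladder is on top of the table, centred. The gap from the ladder to the table's −x edge is 105 mm.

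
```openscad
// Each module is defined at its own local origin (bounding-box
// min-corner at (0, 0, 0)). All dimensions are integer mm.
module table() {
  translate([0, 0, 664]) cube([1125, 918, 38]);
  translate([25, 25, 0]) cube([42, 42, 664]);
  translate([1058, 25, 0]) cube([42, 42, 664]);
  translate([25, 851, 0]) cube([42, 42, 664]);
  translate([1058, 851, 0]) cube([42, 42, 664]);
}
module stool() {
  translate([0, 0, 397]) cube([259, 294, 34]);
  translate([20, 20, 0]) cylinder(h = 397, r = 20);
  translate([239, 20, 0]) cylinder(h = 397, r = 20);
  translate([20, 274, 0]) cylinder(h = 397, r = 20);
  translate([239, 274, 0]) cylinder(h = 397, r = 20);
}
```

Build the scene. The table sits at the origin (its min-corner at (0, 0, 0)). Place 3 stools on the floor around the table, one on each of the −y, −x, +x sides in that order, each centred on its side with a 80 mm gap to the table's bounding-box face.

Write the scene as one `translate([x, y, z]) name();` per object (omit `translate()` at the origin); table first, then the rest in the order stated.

table();
translate([433, -374, 0]) stool();
translate([-339, 312, 0]) stool();
translate([1205, 312, 0]) stool();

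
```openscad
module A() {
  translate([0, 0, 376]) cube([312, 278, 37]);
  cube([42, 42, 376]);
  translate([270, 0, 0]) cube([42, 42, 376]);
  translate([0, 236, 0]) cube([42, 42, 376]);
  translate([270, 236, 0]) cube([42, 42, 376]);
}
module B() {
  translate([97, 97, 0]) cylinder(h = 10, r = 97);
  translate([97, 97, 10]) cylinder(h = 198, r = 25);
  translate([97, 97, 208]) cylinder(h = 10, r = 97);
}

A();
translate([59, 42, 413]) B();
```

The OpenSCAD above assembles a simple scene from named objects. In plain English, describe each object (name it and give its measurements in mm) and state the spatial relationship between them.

A is a simple wooden stool: a rectangular seat 312 mm (x) by 278 mm (y), 37 mm thick, top face at z = 413 mm, on four square legs, each 42×42 mm in cross-section. The legs rest on z = 0, each flush with a corner of the seat.

B is a spool: two coaxial disc flanges of radius 97 mm and thickness 10 mm, joined by a core cylinder of radius 25 mm and height 198 mm. The lower flange rests on z = 0 and the three cylinders share a vertical axis.

The spool is on top of the stool, centred.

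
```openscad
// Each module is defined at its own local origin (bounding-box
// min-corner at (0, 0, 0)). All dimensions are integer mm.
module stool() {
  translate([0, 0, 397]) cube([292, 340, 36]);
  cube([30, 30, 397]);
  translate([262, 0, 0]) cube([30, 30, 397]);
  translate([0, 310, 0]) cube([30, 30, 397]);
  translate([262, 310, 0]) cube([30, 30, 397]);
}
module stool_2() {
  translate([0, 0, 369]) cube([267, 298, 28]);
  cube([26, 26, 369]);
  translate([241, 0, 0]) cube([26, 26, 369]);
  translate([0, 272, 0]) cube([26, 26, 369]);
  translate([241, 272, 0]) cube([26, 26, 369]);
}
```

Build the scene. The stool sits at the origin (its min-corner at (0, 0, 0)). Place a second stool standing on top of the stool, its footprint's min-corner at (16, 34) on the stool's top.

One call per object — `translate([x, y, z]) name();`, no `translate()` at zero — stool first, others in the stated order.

stool();
translate([16, 34, 433]) stool_2();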